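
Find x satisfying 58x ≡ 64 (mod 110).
x ≡ 3 (mod 55)

gcd(58, 110) = 2, which divides 64, so solutions exist.
Divide through by 2: 29x ≡ 32 (mod 55).
Find 29^(-1) mod 55 by the extended Euclidean algorithm:
55 = 1 × 29 + 26  ⟹  26 = (1)·55 + (-1)·29
29 = 1 × 26 + 3  ⟹  3 = (-1)·55 + (2)·29
26 = 8 × 3 + 2  ⟹  2 = (9)·55 + (-17)·29
3 = 1 × 2 + 1  ⟹  1 = (-10)·55 + (19)·29
So (19)·29 ≡ 1 (mod 55), i.e. 29^(-1) ≡ 19 (mod 55).
x ≡ 19 × 32 = 608 ≡ 3 (mod 55).
Check: 58 × 3 = 174 ≡ 64 (mod 110).
x ≡ 3 (mod 55), giving 2 solutions mod 110.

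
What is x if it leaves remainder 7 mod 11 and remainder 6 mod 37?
117

Using Chinese Remainder Theorem:
M = 11 × 37 = 407
M1 = 37, M2 = 11
y1 = 37^(-1) mod 11 = 3
y2 = 11^(-1) mod 37 = 27
x = (7×37×3 + 6×11×27) mod 407 = 117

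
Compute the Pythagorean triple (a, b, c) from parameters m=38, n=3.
(1435, 228, 1453)

Euclid's formula: a = m² - n², b = 2mn, c = m² + n²
m = 38, n = 3
a = 38² - 3² = 1444 - 9 = 1435
b = 2 × 38 × 3 = 228
c = 38² + 3² = 1444 + 9 = 1453
Verification: 1435² + 228² = 2059225 + 51984 = 2111209 = 1453² ✓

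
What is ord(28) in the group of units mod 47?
23

47 is prime, so ord(28) divides φ(47) = 46.
Divisors of 46: 1, 2, 23, 46.
Repeated squaring: 28^1 ≡ 28, 28^2 ≡ 32, 28^4 ≡ 37, 28^8 ≡ 6, 28^16 ≡ 36, 28^32 ≡ 27 (mod 47).
Test 28^d mod 47 for each divisor d in increasing order:
28^1 ≡ 28
28^2 ≡ 32
28^23 = 28^16·28^4·28^2·28^1 ≡ 1  ← first divisor giving 1
The order is 23.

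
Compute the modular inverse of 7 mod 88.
63

gcd(7, 88) = 1, so the inverse exists.
Extended Euclidean algorithm on (88, 7):
88 = 12 × 7 + 4  ⟹  4 = (1)·88 + (-12)·7
7 = 1 × 4 + 3  ⟹  3 = (-1)·88 + (13)·7
4 = 1 × 3 + 1  ⟹  1 = (2)·88 + (-25)·7
So (-25)·7 ≡ 1 (mod 88), i.e. 7^(-1) ≡ -25 ≡ 63 (mod 88).
Check: 7 × 63 = 441 ≡ 1 (mod 88)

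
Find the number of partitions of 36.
17977

p(n) counts ways to write n as a sum of positive integers (order ignored).
Euler's pentagonal recurrence: p(k) = p(k-1) + p(k-2) - p(k-5) - p(k-7) + p(k-12) + p(k-15) - ... (offsets j(3j∓1)/2, signs ++--, p(0)=1, p(<0)=0).
DP table for k = 0..35: p(0)=1, p(1)=1, p(2)=2, p(3)=3, p(4)=5, p(5)=7, p(6)=11, p(7)=15, p(8)=22, p(9)=30, p(10)=42, p(11)=56, p(12)=77, p(13)=101, p(14)=135, p(15)=176, p(16)=231, p(17)=297, p(18)=385, p(19)=490, p(20)=627, p(21)=792, p(22)=1002, p(23)=1255, p(24)=1575, p(25)=1958, p(26)=2436, p(27)=3010, p(28)=3718, p(29)=4565, p(30)=5604, p(31)=6842, p(32)=8349, p(33)=10143, p(34)=12310, p(35)=14883.
Final step: p(36) = p(35) + p(34) - p(31) - p(29) + p(24) + p(21) - p(14) - p(10) + p(1)
= 14883 + 12310 - 6842 - 4565 + 1575 + 792 - 135 - 42 + 1
= 17977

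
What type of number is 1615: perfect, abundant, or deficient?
deficient

Proper divisors of 1615: sum = 1 + 5 + 17 + 19 + 85 + 95 + 323 = 545
Since 545 < 1615, 1615 is deficient.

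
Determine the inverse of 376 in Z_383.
164

gcd(376, 383) = 1, so the inverse exists.
Extended Euclidean algorithm on (383, 376):
383 = 1 × 376 + 7  ⟹  7 = (1)·383 + (-1)·376
376 = 53 × 7 + 5  ⟹  5 = (-53)·383 + (54)·376
7 = 1 × 5 + 2  ⟹  2 = (54)·383 + (-55)·376
5 = 2 × 2 + 1  ⟹  1 = (-161)·383 + (164)·376
So (164)·376 ≡ 1 (mod 383), i.e. 376^(-1) ≡ 164 (mod 383).
Check: 376 × 164 = 61664 ≡ 1 (mod 383)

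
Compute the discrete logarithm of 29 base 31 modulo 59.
42

Baby-step giant-step with step n = ⌈√59⌉ = 8.
Baby steps 31^j mod 59 (j:value) for j=0..7: 0:1, 1:31, 2:17, 3:55, 4:53, 5:50, 6:16, 7:24.
Giant-step multiplier: 31^(-8) ≡ 31^(58-8) = 31^50 ≡ 41 (mod 59).
Giant steps γ_i = 29·41^i mod 59: γ_0=29, γ_1=9, γ_2=15, γ_3=25, γ_4=22, γ_5=17 (in table at j=2).
x = i·n + j = 5·8 + 2 = 42.
Check: 31^42 ≡ 29 (mod 59).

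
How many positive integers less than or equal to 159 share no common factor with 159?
104

159 = 3 × 53
φ(n) = n × ∏(1 - 1/p) for each prime p dividing n
φ(159) = 159 × (1 - 1/3) × (1 - 1/53) = 104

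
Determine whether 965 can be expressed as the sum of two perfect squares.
2² + 31² (a=2, b=31)

Factorization: 965 = 5 × 193
By Fermat: n is sum of two squares iff every prime p ≡ 3 (mod 4) appears to even power.
All primes ≡ 3 (mod 4) appear to even power.
Search a = 0, 1, 2, … for 965 - a² a perfect square: first hit at a = 2: 965 - 4 = 961 = 31².
965 = 2² + 31² = 4 + 961 ✓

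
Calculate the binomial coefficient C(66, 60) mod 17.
7

Using Lucas' theorem:
Write n=66 and k=60 in base 17:
n in base 17: [3, 15]
k in base 17: [3, 9]
C(66,60) mod 17 = ∏ C(n_i, k_i) mod 17
Digit binomials (mod 17): C(3,3) = 1; C(15,9) = 5005 ≡ 7
Product: 1 × 7 = 7 ≡ 7 (mod 17)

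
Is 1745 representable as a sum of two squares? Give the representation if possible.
8² + 41² (a=8, b=41)

Factorization: 1745 = 5 × 349
By Fermat: n is sum of two squares iff every prime p ≡ 3 (mod 4) appears to even power.
All primes ≡ 3 (mod 4) appear to even power.
Search a = 0, 1, 2, … for 1745 - a² a perfect square: first hit at a = 8: 1745 - 64 = 1681 = 41².
1745 = 8² + 41² = 64 + 1681 ✓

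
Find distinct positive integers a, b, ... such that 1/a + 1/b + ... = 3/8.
1/3 + 1/24

Greedy algorithm:
3/8: ceiling(8/3) = 3, use 1/3
1/24: ceiling(24/1) = 24, use 1/24
Result: 3/8 = 1/3 + 1/24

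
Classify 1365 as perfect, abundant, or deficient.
deficient

Proper divisors of 1365: sum = 1 + 3 + 5 + 7 + 13 + 15 + 21 + 35 + 39 + 65 + 91 + 105 + 195 + 273 + 455 = 1323
Since 1323 < 1365, 1365 is deficient.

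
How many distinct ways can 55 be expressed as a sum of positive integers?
451276

p(n) counts ways to write n as a sum of positive integers (order ignored).
Euler's pentagonal recurrence: p(k) = p(k-1) + p(k-2) - p(k-5) - p(k-7) + p(k-12) + p(k-15) - ... (offsets j(3j∓1)/2, signs ++--, p(0)=1, p(<0)=0).
DP table for k = 0..54: p(0)=1, p(1)=1, p(2)=2, p(3)=3, p(4)=5, p(5)=7, p(6)=11, p(7)=15, p(8)=22, p(9)=30, p(10)=42, p(11)=56, p(12)=77, p(13)=101, p(14)=135, p(15)=176, p(16)=231, p(17)=297, p(18)=385, p(19)=490, p(20)=627, p(21)=792, p(22)=1002, p(23)=1255, p(24)=1575, p(25)=1958, p(26)=2436, p(27)=3010, p(28)=3718, p(29)=4565, p(30)=5604, p(31)=6842, p(32)=8349, p(33)=10143, p(34)=12310, p(35)=14883, p(36)=17977, p(37)=21637, p(38)=26015, p(39)=31185, p(40)=37338, p(41)=44583, p(42)=53174, p(43)=63261, p(44)=75175, p(45)=89134, p(46)=105558, p(47)=124754, p(48)=147273, p(49)=173525, p(50)=204226, p(51)=239943, p(52)=281589, p(53)=329931, p(54)=386155.
Final step: p(55) = p(54) + p(53) - p(50) - p(48) + p(43) + p(40) - p(33) - p(29) + p(20) + p(15) - p(4)
= 386155 + 329931 - 204226 - 147273 + 63261 + 37338 - 10143 - 4565 + 627 + 176 - 5
= 451276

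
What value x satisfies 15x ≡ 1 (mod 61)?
57

gcd(15, 61) = 1, so the inverse exists.
Extended Euclidean algorithm on (61, 15):
61 = 4 × 15 + 1  ⟹  1 = (1)·61 + (-4)·15
So (-4)·15 ≡ 1 (mod 61), i.e. 15^(-1) ≡ -4 ≡ 57 (mod 61).
Check: 15 × 57 = 855 ≡ 1 (mod 61)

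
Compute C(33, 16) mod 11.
0

Using Lucas' theorem:
Write n=33 and k=16 in base 11:
n in base 11: [3, 0]
k in base 11: [1, 5]
C(33,16) mod 11 = ∏ C(n_i, k_i) mod 11
Digit binomials (mod 11): C(3,1) = 3; C(0,5) = 0 (k_i > n_i)
Product: 3 × 0 = 0 ≡ 0 (mod 11)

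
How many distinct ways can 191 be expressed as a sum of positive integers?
1820701100652

p(n) counts ways to write n as a sum of positive integers (order ignored).
Euler's pentagonal recurrence: p(k) = p(k-1) + p(k-2) - p(k-5) - p(k-7) + p(k-12) + p(k-15) - ... (offsets j(3j∓1)/2, signs ++--, p(0)=1, p(<0)=0).
DP table for k = 0..190: p(0)=1, p(1)=1, p(2)=2, p(3)=3, p(4)=5, p(5)=7, p(6)=11, p(7)=15, p(8)=22, p(9)=30, p(10)=42, p(11)=56, p(12)=77, p(13)=101, p(14)=135, p(15)=176, p(16)=231, p(17)=297, p(18)=385, p(19)=490, p(20)=627, p(21)=792, p(22)=1002, p(23)=1255, p(24)=1575, p(25)=1958, p(26)=2436, p(27)=3010, p(28)=3718, p(29)=4565, p(30)=5604, p(31)=6842, p(32)=8349, p(33)=10143, p(34)=12310, p(35)=14883, p(36)=17977, p(37)=21637, p(38)=26015, p(39)=31185, p(40)=37338, p(41)=44583, p(42)=53174, p(43)=63261, p(44)=75175, p(45)=89134, p(46)=105558, p(47)=124754, p(48)=147273, p(49)=173525, p(50)=204226, p(51)=239943, p(52)=281589, p(53)=329931, p(54)=386155, p(55)=451276, p(56)=526823, p(57)=614154, p(58)=715220, p(59)=831820, p(60)=966467, p(61)=1121505, p(62)=1300156, p(63)=1505499, p(64)=1741630, p(65)=2012558, p(66)=2323520, p(67)=2679689, p(68)=3087735, p(69)=3554345, p(70)=4087968, p(71)=4697205, p(72)=5392783, p(73)=6185689, p(74)=7089500, p(75)=8118264, p(76)=9289091, p(77)=10619863, p(78)=12132164, p(79)=13848650, p(80)=15796476, p(81)=18004327, p(82)=20506255, p(83)=23338469, p(84)=26543660, p(85)=30167357, p(86)=34262962, p(87)=38887673, p(88)=44108109, p(89)=49995925, p(90)=56634173, p(91)=64112359, p(92)=72533807, p(93)=82010177, p(94)=92669720, p(95)=104651419, p(96)=118114304, p(97)=133230930, p(98)=150198136, p(99)=169229875, p(100)=190569292, p(101)=214481126, p(102)=241265379, p(103)=271248950, p(104)=304801365, p(105)=342325709, p(106)=384276336, p(107)=431149389, p(108)=483502844, p(109)=541946240, p(110)=607163746, p(111)=679903203, p(112)=761002156, p(113)=851376628, p(114)=952050665, p(115)=1064144451, p(116)=1188908248, p(117)=1327710076, p(118)=1482074143, p(119)=1653668665, p(120)=1844349560, p(121)=2056148051, p(122)=2291320912, p(123)=2552338241, p(124)=2841940500, p(125)=3163127352, p(126)=3519222692, p(127)=3913864295, p(128)=4351078600, p(129)=4835271870, p(130)=5371315400, p(131)=5964539504, p(132)=6620830889, p(133)=7346629512, p(134)=8149040695, p(135)=9035836076, p(136)=10015581680, p(137)=11097645016, p(138)=12292341831, p(139)=13610949895, p(140)=15065878135, p(141)=16670689208, p(142)=18440293320, p(143)=20390982757, p(144)=22540654445, p(145)=24908858009, p(146)=27517052599, p(147)=30388671978, p(148)=33549419497, p(149)=37027355200, p(150)=40853235313, p(151)=45060624582, p(152)=49686288421, p(153)=54770336324, p(154)=60356673280, p(155)=66493182097, p(156)=73232243759, p(157)=80630964769, p(158)=88751778802, p(159)=97662728555, p(160)=107438159466, p(161)=118159068427, p(162)=129913904637, p(163)=142798995930, p(164)=156919475295, p(165)=172389800255, p(166)=189334822579, p(167)=207890420102, p(168)=228204732751, p(169)=250438925115, p(170)=274768617130, p(171)=301384802048, p(172)=330495499613, p(173)=362326859895, p(174)=397125074750, p(175)=435157697830, p(176)=476715857290, p(177)=522115831195, p(178)=571701605655, p(179)=625846753120, p(180)=684957390936, p(181)=749474411781, p(182)=819876908323, p(183)=896684817527, p(184)=980462880430, p(185)=1071823774337, p(186)=1171432692373, p(187)=1280011042268, p(188)=1398341745571, p(189)=1527273599625, p(190)=1667727404093.
Final step: p(191) = p(190) + p(189) - p(186) - p(184) + p(179) + p(176) - p(169) - p(165) + p(156) + p(151) - p(140) - p(134) + p(121) + p(114) - p(99) - p(91) + p(74) + p(65) - p(46) - p(36) + p(15) + p(4)
= 1667727404093 + 1527273599625 - 1171432692373 - 980462880430 + 625846753120 + 476715857290 - 250438925115 - 172389800255 + 73232243759 + 45060624582 - 15065878135 - 8149040695 + 2056148051 + 952050665 - 169229875 - 64112359 + 7089500 + 2012558 - 105558 - 17977 + 176 + 5
= 1820701100652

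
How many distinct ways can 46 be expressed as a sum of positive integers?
105558

p(n) counts ways to write n as a sum of positive integers (order ignored).
Euler's pentagonal recurrence: p(k) = p(k-1) + p(k-2) - p(k-5) - p(k-7) + p(k-12) + p(k-15) - ... (offsets j(3j∓1)/2, signs ++--, p(0)=1, p(<0)=0).
DP table for k = 0..45: p(0)=1, p(1)=1, p(2)=2, p(3)=3, p(4)=5, p(5)=7, p(6)=11, p(7)=15, p(8)=22, p(9)=30, p(10)=42, p(11)=56, p(12)=77, p(13)=101, p(14)=135, p(15)=176, p(16)=231, p(17)=297, p(18)=385, p(19)=490, p(20)=627, p(21)=792, p(22)=1002, p(23)=1255, p(24)=1575, p(25)=1958, p(26)=2436, p(27)=3010, p(28)=3718, p(29)=4565, p(30)=5604, p(31)=6842, p(32)=8349, p(33)=10143, p(34)=12310, p(35)=14883, p(36)=17977, p(37)=21637, p(38)=26015, p(39)=31185, p(40)=37338, p(41)=44583, p(42)=53174, p(43)=63261, p(44)=75175, p(45)=89134.
Final step: p(46) = p(45) + p(44) - p(41) - p(39) + p(34) + p(31) - p(24) - p(20) + p(11) + p(6)
= 89134 + 75175 - 44583 - 31185 + 12310 + 6842 - 1575 - 627 + 56 + 11
= 105558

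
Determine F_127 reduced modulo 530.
153

Matrix identity: Q^n = [[F_(n+1), F_n], [F_n, F_(n-1)]] with Q = [[1,1],[1,0]].
n = 127 = 1111111₂. Square-and-multiply, entries mod 530:
Q^1 = [[1,1],[1,0]]
Q^3 = (Q^1)²·Q = [[3,2],[2,1]]
Q^7 = (Q^3)²·Q = [[21,13],[13,8]]
Q^15 = (Q^7)²·Q = [[457,80],[80,377]]
Q^31 = (Q^15)²·Q = [[9,69],[69,470]]
Q^63 = (Q^31)²·Q = [[263,72],[72,191]]
Q^127 = (Q^63)²·Q = [[511,153],[153,358]]
F_127 mod 530 = Q^127[0][1] = 153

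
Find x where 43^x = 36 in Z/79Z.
40

Baby-step giant-step with step n = ⌈√79⌉ = 9.
Baby steps 43^j mod 79 (j:value) for j=0..8: 0:1, 1:43, 2:32, 3:33, 4:76, 5:29, 6:62, 7:59, 8:9.
Giant-step multiplier: 43^(-9) ≡ 43^(78-9) = 43^69 ≡ 69 (mod 79).
Giant steps γ_i = 36·69^i mod 79: γ_0=36, γ_1=35, γ_2=45, γ_3=24, γ_4=76 (in table at j=4).
x = i·n + j = 4·9 + 4 = 40.
Check: 43^40 ≡ 36 (mod 79).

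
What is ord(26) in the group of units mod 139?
138

139 is prime, so ord(26) divides φ(139) = 138.
Divisors of 138: 1, 2, 3, 6, 23, 46, 69, 138.
Repeated squaring: 26^1 ≡ 26, 26^2 ≡ 120, 26^4 ≡ 83, 26^8 ≡ 78, 26^16 ≡ 107, 26^32 ≡ 51, 26^64 ≡ 99, 26^128 ≡ 71 (mod 139).
Test 26^d mod 139 for each divisor d in increasing order:
26^1 ≡ 26
26^2 ≡ 120
26^3 = 26^2·26^1 ≡ 62
26^6 = 26^4·26^2 ≡ 91
26^23 = 26^16·26^4·26^2·26^1 ≡ 43
26^46 = 26^32·26^8·26^4·26^2 ≡ 42
26^69 = 26^64·26^4·26^1 ≡ 138
26^138 = 26^128·26^8·26^2 ≡ 1  ← first divisor giving 1
The order is 138.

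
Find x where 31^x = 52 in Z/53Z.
26

Baby-step giant-step with step n = ⌈√53⌉ = 8.
Baby steps 31^j mod 53 (j:value) for j=0..7: 0:1, 1:31, 2:7, 3:5, 4:49, 5:35, 6:25, 7:33.
Giant-step multiplier: 31^(-8) ≡ 31^(52-8) = 31^44 ≡ 10 (mod 53).
Giant steps γ_i = 52·10^i mod 53: γ_0=52, γ_1=43, γ_2=6, γ_3=7 (in table at j=2).
x = i·n + j = 3·8 + 2 = 26.
Check: 31^26 ≡ 52 (mod 53).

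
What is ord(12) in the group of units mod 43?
42

43 is prime, so ord(12) divides φ(43) = 42.
Divisors of 42: 1, 2, 3, 6, 7, 14, 21, 42.
Repeated squaring: 12^1 ≡ 12, 12^2 ≡ 15, 12^4 ≡ 10, 12^8 ≡ 14, 12^16 ≡ 24, 12^32 ≡ 17 (mod 43).
Test 12^d mod 43 for each divisor d in increasing order:
12^1 ≡ 12
12^2 ≡ 15
12^3 = 12^2·12^1 ≡ 8
12^6 = 12^4·12^2 ≡ 21
12^7 = 12^4·12^2·12^1 ≡ 37
12^14 = 12^8·12^4·12^2 ≡ 36
12^21 = 12^16·12^4·12^1 ≡ 42
12^42 = 12^32·12^8·12^2 ≡ 1  ← first divisor giving 1
The order is 42.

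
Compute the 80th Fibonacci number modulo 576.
165

Matrix identity: Q^n = [[F_(n+1), F_n], [F_n, F_(n-1)]] with Q = [[1,1],[1,0]].
n = 80 = 1010000₂. Square-and-multiply, entries mod 576:
Q^1 = [[1,1],[1,0]]
Q^2 = (Q^1)² = [[2,1],[1,1]]
Q^5 = (Q^2)²·Q = [[8,5],[5,3]]
Q^10 = (Q^5)² = [[89,55],[55,34]]
Q^20 = (Q^10)² = [[2,429],[429,149]]
Q^40 = (Q^20)² = [[301,267],[267,34]]
Q^80 = (Q^40)² = [[34,165],[165,445]]
F_80 mod 576 = Q^80[0][1] = 165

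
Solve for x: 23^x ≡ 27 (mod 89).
51

Baby-step giant-step with step n = ⌈√89⌉ = 10.
Baby steps 23^j mod 89 (j:value) for j=0..9: 0:1, 1:23, 2:84, 3:63, 4:25, 5:41, 6:53, 7:62, 8:2, 9:46.
Giant-step multiplier: 23^(-10) ≡ 23^(88-10) = 23^78 ≡ 80 (mod 89).
Giant steps γ_i = 27·80^i mod 89: γ_0=27, γ_1=24, γ_2=51, γ_3=75, γ_4=37, γ_5=23 (in table at j=1).
x = i·n + j = 5·10 + 1 = 51.
Check: 23^51 ≡ 27 (mod 89).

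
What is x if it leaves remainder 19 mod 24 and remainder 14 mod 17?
235

Using Chinese Remainder Theorem:
M = 24 × 17 = 408
M1 = 17, M2 = 24
y1 = 17^(-1) mod 24 = 17
y2 = 24^(-1) mod 17 = 5
x = (19×17×17 + 14×24×5) mod 408 = 235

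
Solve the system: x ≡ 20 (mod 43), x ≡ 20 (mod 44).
20

Using Chinese Remainder Theorem:
M = 43 × 44 = 1892
M1 = 44, M2 = 43
y1 = 44^(-1) mod 43 = 1
y2 = 43^(-1) mod 44 = 43
x = (20×44×1 + 20×43×43) mod 1892 = 20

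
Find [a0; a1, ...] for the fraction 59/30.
[1; 1, 29]

Euclidean algorithm steps:
59 = 1 × 30 + 29
30 = 1 × 29 + 1
29 = 29 × 1 + 0
Continued fraction: [1; 1, 29]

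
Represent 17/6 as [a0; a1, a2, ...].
[2; 1, 5]

Euclidean algorithm steps:
17 = 2 × 6 + 5
6 = 1 × 5 + 1
5 = 5 × 1 + 0
Continued fraction: [2; 1, 5]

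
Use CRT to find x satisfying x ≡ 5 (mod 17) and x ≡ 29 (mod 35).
379

Using Chinese Remainder Theorem:
M = 17 × 35 = 595
M1 = 35, M2 = 17
y1 = 35^(-1) mod 17 = 1
y2 = 17^(-1) mod 35 = 33
x = (5×35×1 + 29×17×33) mod 595 = 379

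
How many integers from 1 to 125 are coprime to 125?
100

125 = 5^3
φ(n) = n × ∏(1 - 1/p) for each prime p dividing n
φ(125) = 125 × (1 - 1/5) = 100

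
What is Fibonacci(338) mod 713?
300

Matrix identity: Q^n = [[F_(n+1), F_n], [F_n, F_(n-1)]] with Q = [[1,1],[1,0]].
n = 338 = 101010010₂. Square-and-multiply, entries mod 713:
Q^1 = [[1,1],[1,0]]
Q^2 = (Q^1)² = [[2,1],[1,1]]
Q^5 = (Q^2)²·Q = [[8,5],[5,3]]
Q^10 = (Q^5)² = [[89,55],[55,34]]
Q^21 = (Q^10)²·Q = [[599,251],[251,348]]
Q^42 = (Q^21)² = [[419,268],[268,151]]
Q^84 = (Q^42)² = [[687,178],[178,509]]
Q^169 = (Q^84)²·Q = [[689,275],[275,414]]
Q^338 = (Q^169)² = [[623,300],[300,323]]
F_338 mod 713 = Q^338[0][1] = 300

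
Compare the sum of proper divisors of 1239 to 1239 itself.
deficient

Proper divisors of 1239: sum = 1 + 3 + 7 + 21 + 59 + 177 + 413 = 681
Since 681 < 1239, 1239 is deficient.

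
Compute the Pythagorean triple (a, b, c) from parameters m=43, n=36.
(553, 3096, 3145)

Euclid's formula: a = m² - n², b = 2mn, c = m² + n²
m = 43, n = 36
a = 43² - 36² = 1849 - 1296 = 553
b = 2 × 43 × 36 = 3096
c = 43² + 36² = 1849 + 1296 = 3145
Verification: 553² + 3096² = 305809 + 9585216 = 9891025 = 3145² ✓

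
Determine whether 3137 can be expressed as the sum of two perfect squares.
1² + 56² (a=1, b=56)

Factorization: 3137 = 3137
By Fermat: n is sum of two squares iff every prime p ≡ 3 (mod 4) appears to even power.
All primes ≡ 3 (mod 4) appear to even power.
Search a = 0, 1, 2, … for 3137 - a² a perfect square: first hit at a = 1: 3137 - 1 = 3136 = 56².
3137 = 1² + 56² = 1 + 3136 ✓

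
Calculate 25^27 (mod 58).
7

Repeated squaring. Binary of 27 = 11011.
25^1 ≡ 25 (mod 58); 25^2 ≡ 45 (mod 58); 25^4 ≡ 53 (mod 58); 25^8 ≡ 25 (mod 58); 25^16 ≡ 45 (mod 58)
25^27 = 25^1 × 25^2 × 25^8 × 25^16 ≡ 7 (mod 58)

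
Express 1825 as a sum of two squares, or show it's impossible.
12² + 41² (a=12, b=41)

Factorization: 1825 = 5^2 × 73
By Fermat: n is sum of two squares iff every prime p ≡ 3 (mod 4) appears to even power.
All primes ≡ 3 (mod 4) appear to even power.
Search a = 0, 1, 2, … for 1825 - a² a perfect square: first hit at a = 12: 1825 - 144 = 1681 = 41².
1825 = 12² + 41² = 144 + 1681 ✓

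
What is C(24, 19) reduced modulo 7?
0

Using Lucas' theorem:
Write n=24 and k=19 in base 7:
n in base 7: [3, 3]
k in base 7: [2, 5]
C(24,19) mod 7 = ∏ C(n_i, k_i) mod 7
Digit binomials (mod 7): C(3,2) = 3; C(3,5) = 0 (k_i > n_i)
Product: 3 × 0 = 0 ≡ 0 (mod 7)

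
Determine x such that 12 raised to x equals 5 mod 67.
39

Baby-step giant-step with step n = ⌈√67⌉ = 9.
Baby steps 12^j mod 67 (j:value) for j=0..8: 0:1, 1:12, 2:10, 3:53, 4:33, 5:61, 6:62, 7:7, 8:17.
Giant-step multiplier: 12^(-9) ≡ 12^(66-9) = 12^57 ≡ 45 (mod 67).
Giant steps γ_i = 5·45^i mod 67: γ_0=5, γ_1=24, γ_2=8, γ_3=25, γ_4=53 (in table at j=3).
x = i·n + j = 4·9 + 3 = 39.
Check: 12^39 ≡ 5 (mod 67).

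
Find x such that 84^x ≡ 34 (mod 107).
74

Baby-step giant-step with step n = ⌈√107⌉ = 11.
Baby steps 84^j mod 107 (j:value) for j=0..10: 0:1, 1:84, 2:101, 3:31, 4:36, 5:28, 6:105, 7:46, 8:12, 9:45, 10:35.
Giant-step multiplier: 84^(-11) ≡ 84^(106-11) = 84^95 ≡ 21 (mod 107).
Giant steps γ_i = 34·21^i mod 107: γ_0=34, γ_1=72, γ_2=14, γ_3=80, γ_4=75, γ_5=77, γ_6=12 (in table at j=8).
x = i·n + j = 6·11 + 8 = 74.
Check: 84^74 ≡ 34 (mod 107).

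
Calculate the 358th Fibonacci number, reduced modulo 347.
292

Matrix identity: Q^n = [[F_(n+1), F_n], [F_n, F_(n-1)]] with Q = [[1,1],[1,0]].
n = 358 = 101100110₂. Square-and-multiply, entries mod 347:
Q^1 = [[1,1],[1,0]]
Q^2 = (Q^1)² = [[2,1],[1,1]]
Q^5 = (Q^2)²·Q = [[8,5],[5,3]]
Q^11 = (Q^5)²·Q = [[144,89],[89,55]]
Q^22 = (Q^11)² = [[203,14],[14,189]]
Q^44 = (Q^22)² = [[112,283],[283,176]]
Q^89 = (Q^44)²·Q = [[290,331],[331,306]]
Q^179 = (Q^89)²·Q = [[215,35],[35,180]]
Q^358 = (Q^179)² = [[258,292],[292,313]]
F_358 mod 347 = Q^358[0][1] = 292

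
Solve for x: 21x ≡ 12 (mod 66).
x ≡ 10 (mod 22)

gcd(21, 66) = 3, which divides 12, so solutions exist.
Divide through by 3: 7x ≡ 4 (mod 22).
Find 7^(-1) mod 22 by the extended Euclidean algorithm:
22 = 3 × 7 + 1  ⟹  1 = (1)·22 + (-3)·7
So (-3)·7 ≡ 1 (mod 22), i.e. 7^(-1) ≡ -3 ≡ 19 (mod 22).
x ≡ 19 × 4 = 76 ≡ 10 (mod 22).
Check: 21 × 10 = 210 ≡ 12 (mod 66).
x ≡ 10 (mod 22), giving 3 solutions mod 66.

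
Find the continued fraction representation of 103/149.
[0; 1, 2, 4, 5, 2]

Euclidean algorithm steps:
103 = 0 × 149 + 103
149 = 1 × 103 + 46
103 = 2 × 46 + 11
46 = 4 × 11 + 2
11 = 5 × 2 + 1
2 = 2 × 1 + 0
Continued fraction: [0; 1, 2, 4, 5, 2]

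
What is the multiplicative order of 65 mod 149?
148

149 is prime, so ord(65) divides φ(149) = 148.
Divisors of 148: 1, 2, 4, 37, 74, 148.
Repeated squaring: 65^1 ≡ 65, 65^2 ≡ 53, 65^4 ≡ 127, 65^8 ≡ 37, 65^16 ≡ 28, 65^32 ≡ 39, 65^64 ≡ 31, 65^128 ≡ 67 (mod 149).
Test 65^d mod 149 for each divisor d in increasing order:
65^1 ≡ 65
65^2 ≡ 53
65^4 ≡ 127
65^37 = 65^32·65^4·65^1 ≡ 105
65^74 = 65^64·65^8·65^2 ≡ 148
65^148 = 65^128·65^16·65^4 ≡ 1  ← first divisor giving 1
The order is 148.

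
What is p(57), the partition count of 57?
614154

p(n) counts ways to write n as a sum of positive integers (order ignored).
Euler's pentagonal recurrence: p(k) = p(k-1) + p(k-2) - p(k-5) - p(k-7) + p(k-12) + p(k-15) - ... (offsets j(3j∓1)/2, signs ++--, p(0)=1, p(<0)=0).
DP table for k = 0..56: p(0)=1, p(1)=1, p(2)=2, p(3)=3, p(4)=5, p(5)=7, p(6)=11, p(7)=15, p(8)=22, p(9)=30, p(10)=42, p(11)=56, p(12)=77, p(13)=101, p(14)=135, p(15)=176, p(16)=231, p(17)=297, p(18)=385, p(19)=490, p(20)=627, p(21)=792, p(22)=1002, p(23)=1255, p(24)=1575, p(25)=1958, p(26)=2436, p(27)=3010, p(28)=3718, p(29)=4565, p(30)=5604, p(31)=6842, p(32)=8349, p(33)=10143, p(34)=12310, p(35)=14883, p(36)=17977, p(37)=21637, p(38)=26015, p(39)=31185, p(40)=37338, p(41)=44583, p(42)=53174, p(43)=63261, p(44)=75175, p(45)=89134, p(46)=105558, p(47)=124754, p(48)=147273, p(49)=173525, p(50)=204226, p(51)=239943, p(52)=281589, p(53)=329931, p(54)=386155, p(55)=451276, p(56)=526823.
Final step: p(57) = p(56) + p(55) - p(52) - p(50) + p(45) + p(42) - p(35) - p(31) + p(22) + p(17) - p(6) - p(0)
= 526823 + 451276 - 281589 - 204226 + 89134 + 53174 - 14883 - 6842 + 1002 + 297 - 11 - 1
= 614154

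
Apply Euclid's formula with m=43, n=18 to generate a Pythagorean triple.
(1525, 1548, 2173)

Euclid's formula: a = m² - n², b = 2mn, c = m² + n²
m = 43, n = 18
a = 43² - 18² = 1849 - 324 = 1525
b = 2 × 43 × 18 = 1548
c = 43² + 18² = 1849 + 324 = 2173
Verification: 1525² + 1548² = 2325625 + 2396304 = 4721929 = 2173² ✓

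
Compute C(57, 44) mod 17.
0

Using Lucas' theorem:
Write n=57 and k=44 in base 17:
n in base 17: [3, 6]
k in base 17: [2, 10]
C(57,44) mod 17 = ∏ C(n_i, k_i) mod 17
Digit binomials (mod 17): C(3,2) = 3; C(6,10) = 0 (k_i > n_i)
Product: 3 × 0 = 0 ≡ 0 (mod 17)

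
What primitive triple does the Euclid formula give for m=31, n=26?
(285, 1612, 1637)

Euclid's formula: a = m² - n², b = 2mn, c = m² + n²
m = 31, n = 26
a = 31² - 26² = 961 - 676 = 285
b = 2 × 31 × 26 = 1612
c = 31² + 26² = 961 + 676 = 1637
Verification: 285² + 1612² = 81225 + 2598544 = 2679769 = 1637² ✓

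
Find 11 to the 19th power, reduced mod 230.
61

Repeated squaring. Binary of 19 = 10011.
11^1 ≡ 11 (mod 230); 11^2 ≡ 121 (mod 230); 11^4 ≡ 151 (mod 230); 11^8 ≡ 31 (mod 230); 11^16 ≡ 41 (mod 230)
11^19 = 11^1 × 11^2 × 11^16 ≡ 61 (mod 230)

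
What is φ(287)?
240

287 = 7 × 41
φ(n) = n × ∏(1 - 1/p) for each prime p dividing n
φ(287) = 287 × (1 - 1/7) × (1 - 1/41) = 240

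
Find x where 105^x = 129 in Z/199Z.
13

Baby-step giant-step with step n = ⌈√199⌉ = 15.
Baby steps 105^j mod 199 (j:value) for j=0..14: 0:1, 1:105, 2:80, 3:42, 4:32, 5:176, 6:172, 7:150, 8:29, 9:60, 10:131, 11:24, 12:132, 13:129, 14:13.
h = 129 is already in the table at j=13, so x = 13.
Check: 105^13 ≡ 129 (mod 199).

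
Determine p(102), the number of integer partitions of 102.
241265379

p(n) counts ways to write n as a sum of positive integers (order ignored).
Euler's pentagonal recurrence: p(k) = p(k-1) + p(k-2) - p(k-5) - p(k-7) + p(k-12) + p(k-15) - ... (offsets j(3j∓1)/2, signs ++--, p(0)=1, p(<0)=0).
DP table for k = 0..101: p(0)=1, p(1)=1, p(2)=2, p(3)=3, p(4)=5, p(5)=7, p(6)=11, p(7)=15, p(8)=22, p(9)=30, p(10)=42, p(11)=56, p(12)=77, p(13)=101, p(14)=135, p(15)=176, p(16)=231, p(17)=297, p(18)=385, p(19)=490, p(20)=627, p(21)=792, p(22)=1002, p(23)=1255, p(24)=1575, p(25)=1958, p(26)=2436, p(27)=3010, p(28)=3718, p(29)=4565, p(30)=5604, p(31)=6842, p(32)=8349, p(33)=10143, p(34)=12310, p(35)=14883, p(36)=17977, p(37)=21637, p(38)=26015, p(39)=31185, p(40)=37338, p(41)=44583, p(42)=53174, p(43)=63261, p(44)=75175, p(45)=89134, p(46)=105558, p(47)=124754, p(48)=147273, p(49)=173525, p(50)=204226, p(51)=239943, p(52)=281589, p(53)=329931, p(54)=386155, p(55)=451276, p(56)=526823, p(57)=614154, p(58)=715220, p(59)=831820, p(60)=966467, p(61)=1121505, p(62)=1300156, p(63)=1505499, p(64)=1741630, p(65)=2012558, p(66)=2323520, p(67)=2679689, p(68)=3087735, p(69)=3554345, p(70)=4087968, p(71)=4697205, p(72)=5392783, p(73)=6185689, p(74)=7089500, p(75)=8118264, p(76)=9289091, p(77)=10619863, p(78)=12132164, p(79)=13848650, p(80)=15796476, p(81)=18004327, p(82)=20506255, p(83)=23338469, p(84)=26543660, p(85)=30167357, p(86)=34262962, p(87)=38887673, p(88)=44108109, p(89)=49995925, p(90)=56634173, p(91)=64112359, p(92)=72533807, p(93)=82010177, p(94)=92669720, p(95)=104651419, p(96)=118114304, p(97)=133230930, p(98)=150198136, p(99)=169229875, p(100)=190569292, p(101)=214481126.
Final step: p(102) = p(101) + p(100) - p(97) - p(95) + p(90) + p(87) - p(80) - p(76) + p(67) + p(62) - p(51) - p(45) + p(32) + p(25) - p(10) - p(2)
= 214481126 + 190569292 - 133230930 - 104651419 + 56634173 + 38887673 - 15796476 - 9289091 + 2679689 + 1300156 - 239943 - 89134 + 8349 + 1958 - 42 - 2
= 241265379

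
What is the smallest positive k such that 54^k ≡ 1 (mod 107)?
106

107 is prime, so ord(54) divides φ(107) = 106.
Divisors of 106: 1, 2, 53, 106.
Repeated squaring: 54^1 ≡ 54, 54^2 ≡ 27, 54^4 ≡ 87, 54^8 ≡ 79, 54^16 ≡ 35, 54^32 ≡ 48, 54^64 ≡ 57 (mod 107).
Test 54^d mod 107 for each divisor d in increasing order:
54^1 ≡ 54
54^2 ≡ 27
54^53 = 54^32·54^16·54^4·54^1 ≡ 106
54^106 = 54^64·54^32·54^8·54^2 ≡ 1  ← first divisor giving 1
The order is 106.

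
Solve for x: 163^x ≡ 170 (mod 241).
101

Baby-step giant-step with step n = ⌈√241⌉ = 16.
Baby steps 163^j mod 241 (j:value) for j=0..15: 0:1, 1:163, 2:59, 3:218, 4:107, 5:89, 6:47, 7:190, 8:122, 9:124, 10:209, 11:86, 12:40, 13:13, 14:191, 15:44.
Giant-step multiplier: 163^(-16) ≡ 163^(240-16) = 163^224 ≡ 54 (mod 241).
Giant steps γ_i = 170·54^i mod 241: γ_0=170, γ_1=22, γ_2=224, γ_3=46, γ_4=74, γ_5=140, γ_6=89 (in table at j=5).
x = i·n + j = 6·16 + 5 = 101.
Check: 163^101 ≡ 170 (mod 241).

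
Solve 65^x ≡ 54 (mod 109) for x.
3

Baby-step giant-step with step n = ⌈√109⌉ = 11.
Baby steps 65^j mod 109 (j:value) for j=0..10: 0:1, 1:65, 2:83, 3:54, 4:22, 5:13, 6:82, 7:98, 8:48, 9:68, 10:60.
h = 54 is already in the table at j=3, so x = 3.
Check: 65^3 ≡ 54 (mod 109).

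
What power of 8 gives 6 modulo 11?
3

Baby-step giant-step with step n = ⌈√11⌉ = 4.
Baby steps 8^j mod 11 (j:value) for j=0..3: 0:1, 1:8, 2:9, 3:6.
h = 6 is already in the table at j=3, so x = 3.
Check: 8^3 ≡ 6 (mod 11).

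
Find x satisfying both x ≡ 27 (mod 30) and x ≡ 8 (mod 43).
567

Using Chinese Remainder Theorem:
M = 30 × 43 = 1290
M1 = 43, M2 = 30
y1 = 43^(-1) mod 30 = 7
y2 = 30^(-1) mod 43 = 33
x = (27×43×7 + 8×30×33) mod 1290 = 567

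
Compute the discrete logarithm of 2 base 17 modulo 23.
16

Baby-step giant-step with step n = ⌈√23⌉ = 5.
Baby steps 17^j mod 23 (j:value) for j=0..4: 0:1, 1:17, 2:13, 3:14, 4:8.
Giant-step multiplier: 17^(-5) ≡ 17^(22-5) = 17^17 ≡ 11 (mod 23).
Giant steps γ_i = 2·11^i mod 23: γ_0=2, γ_1=22, γ_2=12, γ_3=17 (in table at j=1).
x = i·n + j = 3·5 + 1 = 16.
Check: 17^16 ≡ 2 (mod 23).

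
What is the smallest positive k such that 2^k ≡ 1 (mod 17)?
8

17 is prime, so ord(2) divides φ(17) = 16.
Divisors of 16: 1, 2, 4, 8, 16.
Repeated squaring: 2^1 ≡ 2, 2^2 ≡ 4, 2^4 ≡ 16, 2^8 ≡ 1, 2^16 ≡ 1 (mod 17).
Test 2^d mod 17 for each divisor d in increasing order:
2^1 ≡ 2
2^2 ≡ 4
2^4 ≡ 16
2^8 ≡ 1  ← first divisor giving 1
The order is 8.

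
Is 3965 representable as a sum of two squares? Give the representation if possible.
11² + 62² (a=11, b=62)

Factorization: 3965 = 5 × 13 × 61
By Fermat: n is sum of two squares iff every prime p ≡ 3 (mod 4) appears to even power.
All primes ≡ 3 (mod 4) appear to even power.
Search a = 0, 1, 2, … for 3965 - a² a perfect square: first hit at a = 11: 3965 - 121 = 3844 = 62².
3965 = 11² + 62² = 121 + 3844 ✓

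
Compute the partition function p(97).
133230930

p(n) counts ways to write n as a sum of positive integers (order ignored).
Euler's pentagonal recurrence: p(k) = p(k-1) + p(k-2) - p(k-5) - p(k-7) + p(k-12) + p(k-15) - ... (offsets j(3j∓1)/2, signs ++--, p(0)=1, p(<0)=0).
DP table for k = 0..96: p(0)=1, p(1)=1, p(2)=2, p(3)=3, p(4)=5, p(5)=7, p(6)=11, p(7)=15, p(8)=22, p(9)=30, p(10)=42, p(11)=56, p(12)=77, p(13)=101, p(14)=135, p(15)=176, p(16)=231, p(17)=297, p(18)=385, p(19)=490, p(20)=627, p(21)=792, p(22)=1002, p(23)=1255, p(24)=1575, p(25)=1958, p(26)=2436, p(27)=3010, p(28)=3718, p(29)=4565, p(30)=5604, p(31)=6842, p(32)=8349, p(33)=10143, p(34)=12310, p(35)=14883, p(36)=17977, p(37)=21637, p(38)=26015, p(39)=31185, p(40)=37338, p(41)=44583, p(42)=53174, p(43)=63261, p(44)=75175, p(45)=89134, p(46)=105558, p(47)=124754, p(48)=147273, p(49)=173525, p(50)=204226, p(51)=239943, p(52)=281589, p(53)=329931, p(54)=386155, p(55)=451276, p(56)=526823, p(57)=614154, p(58)=715220, p(59)=831820, p(60)=966467, p(61)=1121505, p(62)=1300156, p(63)=1505499, p(64)=1741630, p(65)=2012558, p(66)=2323520, p(67)=2679689, p(68)=3087735, p(69)=3554345, p(70)=4087968, p(71)=4697205, p(72)=5392783, p(73)=6185689, p(74)=7089500, p(75)=8118264, p(76)=9289091, p(77)=10619863, p(78)=12132164, p(79)=13848650, p(80)=15796476, p(81)=18004327, p(82)=20506255, p(83)=23338469, p(84)=26543660, p(85)=30167357, p(86)=34262962, p(87)=38887673, p(88)=44108109, p(89)=49995925, p(90)=56634173, p(91)=64112359, p(92)=72533807, p(93)=82010177, p(94)=92669720, p(95)=104651419, p(96)=118114304.
Final step: p(97) = p(96) + p(95) - p(92) - p(90) + p(85) + p(82) - p(75) - p(71) + p(62) + p(57) - p(46) - p(40) + p(27) + p(20) - p(5)
= 118114304 + 104651419 - 72533807 - 56634173 + 30167357 + 20506255 - 8118264 - 4697205 + 1300156 + 614154 - 105558 - 37338 + 3010 + 627 - 7
= 133230930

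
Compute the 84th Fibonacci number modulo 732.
252

Matrix identity: Q^n = [[F_(n+1), F_n], [F_n, F_(n-1)]] with Q = [[1,1],[1,0]].
n = 84 = 1010100₂. Square-and-multiply, entries mod 732:
Q^1 = [[1,1],[1,0]]
Q^2 = (Q^1)² = [[2,1],[1,1]]
Q^5 = (Q^2)²·Q = [[8,5],[5,3]]
Q^10 = (Q^5)² = [[89,55],[55,34]]
Q^21 = (Q^10)²·Q = [[143,698],[698,177]]
Q^42 = (Q^21)² = [[377,100],[100,277]]
Q^84 = (Q^42)² = [[605,252],[252,353]]
F_84 mod 732 = Q^84[0][1] = 252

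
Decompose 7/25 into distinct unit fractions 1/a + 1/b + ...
1/4 + 1/34 + 1/1700

Greedy algorithm:
7/25: ceiling(25/7) = 4, use 1/4
3/100: ceiling(100/3) = 34, use 1/34
1/1700: ceiling(1700/1) = 1700, use 1/1700
Result: 7/25 = 1/4 + 1/34 + 1/1700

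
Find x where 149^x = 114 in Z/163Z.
37

Baby-step giant-step with step n = ⌈√163⌉ = 13.
Baby steps 149^j mod 163 (j:value) for j=0..12: 0:1, 1:149, 2:33, 3:27, 4:111, 5:76, 6:77, 7:63, 8:96, 9:123, 10:71, 11:147, 12:61.
Giant-step multiplier: 149^(-13) ≡ 149^(162-13) = 149^149 ≡ 117 (mod 163).
Giant steps γ_i = 114·117^i mod 163: γ_0=114, γ_1=135, γ_2=147 (in table at j=11).
x = i·n + j = 2·13 + 11 = 37.
Check: 149^37 ≡ 114 (mod 163).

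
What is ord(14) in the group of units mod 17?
16

17 is prime, so ord(14) divides φ(17) = 16.
Divisors of 16: 1, 2, 4, 8, 16.
Repeated squaring: 14^1 ≡ 14, 14^2 ≡ 9, 14^4 ≡ 13, 14^8 ≡ 16, 14^16 ≡ 1 (mod 17).
Test 14^d mod 17 for each divisor d in increasing order:
14^1 ≡ 14
14^2 ≡ 9
14^4 ≡ 13
14^8 ≡ 16
14^16 ≡ 1  ← first divisor giving 1
The order is 16.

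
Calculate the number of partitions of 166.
189334822579

p(n) counts ways to write n as a sum of positive integers (order ignored).
Euler's pentagonal recurrence: p(k) = p(k-1) + p(k-2) - p(k-5) - p(k-7) + p(k-12) + p(k-15) - ... (offsets j(3j∓1)/2, signs ++--, p(0)=1, p(<0)=0).
DP table for k = 0..165: p(0)=1, p(1)=1, p(2)=2, p(3)=3, p(4)=5, p(5)=7, p(6)=11, p(7)=15, p(8)=22, p(9)=30, p(10)=42, p(11)=56, p(12)=77, p(13)=101, p(14)=135, p(15)=176, p(16)=231, p(17)=297, p(18)=385, p(19)=490, p(20)=627, p(21)=792, p(22)=1002, p(23)=1255, p(24)=1575, p(25)=1958, p(26)=2436, p(27)=3010, p(28)=3718, p(29)=4565, p(30)=5604, p(31)=6842, p(32)=8349, p(33)=10143, p(34)=12310, p(35)=14883, p(36)=17977, p(37)=21637, p(38)=26015, p(39)=31185, p(40)=37338, p(41)=44583, p(42)=53174, p(43)=63261, p(44)=75175, p(45)=89134, p(46)=105558, p(47)=124754, p(48)=147273, p(49)=173525, p(50)=204226, p(51)=239943, p(52)=281589, p(53)=329931, p(54)=386155, p(55)=451276, p(56)=526823, p(57)=614154, p(58)=715220, p(59)=831820, p(60)=966467, p(61)=1121505, p(62)=1300156, p(63)=1505499, p(64)=1741630, p(65)=2012558, p(66)=2323520, p(67)=2679689, p(68)=3087735, p(69)=3554345, p(70)=4087968, p(71)=4697205, p(72)=5392783, p(73)=6185689, p(74)=7089500, p(75)=8118264, p(76)=9289091, p(77)=10619863, p(78)=12132164, p(79)=13848650, p(80)=15796476, p(81)=18004327, p(82)=20506255, p(83)=23338469, p(84)=26543660, p(85)=30167357, p(86)=34262962, p(87)=38887673, p(88)=44108109, p(89)=49995925, p(90)=56634173, p(91)=64112359, p(92)=72533807, p(93)=82010177, p(94)=92669720, p(95)=104651419, p(96)=118114304, p(97)=133230930, p(98)=150198136, p(99)=169229875, p(100)=190569292, p(101)=214481126, p(102)=241265379, p(103)=271248950, p(104)=304801365, p(105)=342325709, p(106)=384276336, p(107)=431149389, p(108)=483502844, p(109)=541946240, p(110)=607163746, p(111)=679903203, p(112)=761002156, p(113)=851376628, p(114)=952050665, p(115)=1064144451, p(116)=1188908248, p(117)=1327710076, p(118)=1482074143, p(119)=1653668665, p(120)=1844349560, p(121)=2056148051, p(122)=2291320912, p(123)=2552338241, p(124)=2841940500, p(125)=3163127352, p(126)=3519222692, p(127)=3913864295, p(128)=4351078600, p(129)=4835271870, p(130)=5371315400, p(131)=5964539504, p(132)=6620830889, p(133)=7346629512, p(134)=8149040695, p(135)=9035836076, p(136)=10015581680, p(137)=11097645016, p(138)=12292341831, p(139)=13610949895, p(140)=15065878135, p(141)=16670689208, p(142)=18440293320, p(143)=20390982757, p(144)=22540654445, p(145)=24908858009, p(146)=27517052599, p(147)=30388671978, p(148)=33549419497, p(149)=37027355200, p(150)=40853235313, p(151)=45060624582, p(152)=49686288421, p(153)=54770336324, p(154)=60356673280, p(155)=66493182097, p(156)=73232243759, p(157)=80630964769, p(158)=88751778802, p(159)=97662728555, p(160)=107438159466, p(161)=118159068427, p(162)=129913904637, p(163)=142798995930, p(164)=156919475295, p(165)=172389800255.
Final step: p(166) = p(165) + p(164) - p(161) - p(159) + p(154) + p(151) - p(144) - p(140) + p(131) + p(126) - p(115) - p(109) + p(96) + p(89) - p(74) - p(66) + p(49) + p(40) - p(21) - p(11)
= 172389800255 + 156919475295 - 118159068427 - 97662728555 + 60356673280 + 45060624582 - 22540654445 - 15065878135 + 5964539504 + 3519222692 - 1064144451 - 541946240 + 118114304 + 49995925 - 7089500 - 2323520 + 173525 + 37338 - 792 - 56
= 189334822579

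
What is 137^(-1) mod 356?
13

gcd(137, 356) = 1, so the inverse exists.
Extended Euclidean algorithm on (356, 137):
356 = 2 × 137 + 82  ⟹  82 = (1)·356 + (-2)·137
137 = 1 × 82 + 55  ⟹  55 = (-1)·356 + (3)·137
82 = 1 × 55 + 27  ⟹  27 = (2)·356 + (-5)·137
55 = 2 × 27 + 1  ⟹  1 = (-5)·356 + (13)·137
So (13)·137 ≡ 1 (mod 356), i.e. 137^(-1) ≡ 13 (mod 356).
Check: 137 × 13 = 1781 ≡ 1 (mod 356)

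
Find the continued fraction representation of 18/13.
[1; 2, 1, 1, 2]

Euclidean algorithm steps:
18 = 1 × 13 + 5
13 = 2 × 5 + 3
5 = 1 × 3 + 2
3 = 1 × 2 + 1
2 = 2 × 1 + 0
Continued fraction: [1; 2, 1, 1, 2]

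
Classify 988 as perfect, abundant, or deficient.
deficient

Proper divisors of 988: sum = 1 + 2 + 4 + 13 + 19 + 26 + 38 + 52 + 76 + 247 + 494 = 972
Since 972 < 988, 988 is deficient.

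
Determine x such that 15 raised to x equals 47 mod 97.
12

Baby-step giant-step with step n = ⌈√97⌉ = 10.
Baby steps 15^j mod 97 (j:value) for j=0..9: 0:1, 1:15, 2:31, 3:77, 4:88, 5:59, 6:12, 7:83, 8:81, 9:51.
Giant-step multiplier: 15^(-10) ≡ 15^(96-10) = 15^86 ≡ 44 (mod 97).
Giant steps γ_i = 47·44^i mod 97: γ_0=47, γ_1=31 (in table at j=2).
x = i·n + j = 1·10 + 2 = 12.
Check: 15^12 ≡ 47 (mod 97).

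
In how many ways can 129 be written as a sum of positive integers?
4835271870

p(n) counts ways to write n as a sum of positive integers (order ignored).
Euler's pentagonal recurrence: p(k) = p(k-1) + p(k-2) - p(k-5) - p(k-7) + p(k-12) + p(k-15) - ... (offsets j(3j∓1)/2, signs ++--, p(0)=1, p(<0)=0).
DP table for k = 0..128: p(0)=1, p(1)=1, p(2)=2, p(3)=3, p(4)=5, p(5)=7, p(6)=11, p(7)=15, p(8)=22, p(9)=30, p(10)=42, p(11)=56, p(12)=77, p(13)=101, p(14)=135, p(15)=176, p(16)=231, p(17)=297, p(18)=385, p(19)=490, p(20)=627, p(21)=792, p(22)=1002, p(23)=1255, p(24)=1575, p(25)=1958, p(26)=2436, p(27)=3010, p(28)=3718, p(29)=4565, p(30)=5604, p(31)=6842, p(32)=8349, p(33)=10143, p(34)=12310, p(35)=14883, p(36)=17977, p(37)=21637, p(38)=26015, p(39)=31185, p(40)=37338, p(41)=44583, p(42)=53174, p(43)=63261, p(44)=75175, p(45)=89134, p(46)=105558, p(47)=124754, p(48)=147273, p(49)=173525, p(50)=204226, p(51)=239943, p(52)=281589, p(53)=329931, p(54)=386155, p(55)=451276, p(56)=526823, p(57)=614154, p(58)=715220, p(59)=831820, p(60)=966467, p(61)=1121505, p(62)=1300156, p(63)=1505499, p(64)=1741630, p(65)=2012558, p(66)=2323520, p(67)=2679689, p(68)=3087735, p(69)=3554345, p(70)=4087968, p(71)=4697205, p(72)=5392783, p(73)=6185689, p(74)=7089500, p(75)=8118264, p(76)=9289091, p(77)=10619863, p(78)=12132164, p(79)=13848650, p(80)=15796476, p(81)=18004327, p(82)=20506255, p(83)=23338469, p(84)=26543660, p(85)=30167357, p(86)=34262962, p(87)=38887673, p(88)=44108109, p(89)=49995925, p(90)=56634173, p(91)=64112359, p(92)=72533807, p(93)=82010177, p(94)=92669720, p(95)=104651419, p(96)=118114304, p(97)=133230930, p(98)=150198136, p(99)=169229875, p(100)=190569292, p(101)=214481126, p(102)=241265379, p(103)=271248950, p(104)=304801365, p(105)=342325709, p(106)=384276336, p(107)=431149389, p(108)=483502844, p(109)=541946240, p(110)=607163746, p(111)=679903203, p(112)=761002156, p(113)=851376628, p(114)=952050665, p(115)=1064144451, p(116)=1188908248, p(117)=1327710076, p(118)=1482074143, p(119)=1653668665, p(120)=1844349560, p(121)=2056148051, p(122)=2291320912, p(123)=2552338241, p(124)=2841940500, p(125)=3163127352, p(126)=3519222692, p(127)=3913864295, p(128)=4351078600.
Final step: p(129) = p(128) + p(127) - p(124) - p(122) + p(117) + p(114) - p(107) - p(103) + p(94) + p(89) - p(78) - p(72) + p(59) + p(52) - p(37) - p(29) + p(12) + p(3)
= 4351078600 + 3913864295 - 2841940500 - 2291320912 + 1327710076 + 952050665 - 431149389 - 271248950 + 92669720 + 49995925 - 12132164 - 5392783 + 831820 + 281589 - 21637 - 4565 + 77 + 3
= 4835271870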